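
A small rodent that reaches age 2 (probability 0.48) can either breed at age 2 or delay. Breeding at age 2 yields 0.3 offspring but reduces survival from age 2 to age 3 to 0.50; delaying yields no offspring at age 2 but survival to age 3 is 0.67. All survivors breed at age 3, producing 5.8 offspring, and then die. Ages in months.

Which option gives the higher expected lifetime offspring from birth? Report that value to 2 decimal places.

breed at age 2: R₀ = 0.48 × (0.3 + 0.50 × 5.8) = 0.48 × 3.2000 = 1.5360
delay to age 3: R₀ = 0.48 × (0.67 × 5.8) = 0.48 × 3.8860 = 1.8653
Higher: delay to age 3 (1.8653).

1.87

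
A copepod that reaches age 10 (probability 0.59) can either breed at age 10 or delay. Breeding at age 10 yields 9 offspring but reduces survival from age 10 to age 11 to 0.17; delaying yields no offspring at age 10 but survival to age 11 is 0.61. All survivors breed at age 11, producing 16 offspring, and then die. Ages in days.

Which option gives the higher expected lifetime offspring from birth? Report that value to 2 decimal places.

6.91

breed at age 10: R₀ = 0.59 × (9 + 0.17 × 16) = 0.59 × 11.7200 = 6.9148
delay to age 11: R₀ = 0.59 × (0.61 × 16) = 0.59 × 9.7600 = 5.7584
Higher: breed at age 10 (6.9148).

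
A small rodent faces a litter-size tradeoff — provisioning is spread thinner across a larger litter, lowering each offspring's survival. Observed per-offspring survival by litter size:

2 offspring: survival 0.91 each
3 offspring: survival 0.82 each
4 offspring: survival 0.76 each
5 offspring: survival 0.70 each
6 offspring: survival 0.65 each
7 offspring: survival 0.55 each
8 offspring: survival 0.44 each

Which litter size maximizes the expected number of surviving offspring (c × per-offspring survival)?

Expected surviving offspring = c × s(c):
  c=2: 2 × 0.91 = 1.820
  c=3: 3 × 0.82 = 2.460
  c=4: 4 × 0.76 = 3.040
  c=5: 5 × 0.70 = 3.500
  c=6: 6 × 0.65 = 3.900
  c=7: 7 × 0.55 = 3.850
  c=8: 8 × 0.44 = 3.520
Maximum at c = 6 (3.900 surviving offspring).

6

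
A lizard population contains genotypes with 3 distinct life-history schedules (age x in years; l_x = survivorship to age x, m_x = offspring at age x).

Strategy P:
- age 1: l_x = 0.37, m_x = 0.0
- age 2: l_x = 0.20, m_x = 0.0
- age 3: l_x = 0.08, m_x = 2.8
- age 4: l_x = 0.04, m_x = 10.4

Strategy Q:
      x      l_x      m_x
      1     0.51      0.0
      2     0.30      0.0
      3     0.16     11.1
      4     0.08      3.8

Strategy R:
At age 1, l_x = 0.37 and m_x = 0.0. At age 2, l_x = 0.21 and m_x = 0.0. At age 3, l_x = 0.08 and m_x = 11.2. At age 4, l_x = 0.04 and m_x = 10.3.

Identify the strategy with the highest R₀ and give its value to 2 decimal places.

Strategy P: R₀ = 0.37×0.0 + 0.20×0.0 + 0.08×2.8 + 0.04×10.4 = 0.6400
Strategy Q: R₀ = 0.51×0.0 + 0.30×0.0 + 0.16×11.1 + 0.08×3.8 = 2.0800
Strategy R: R₀ = 0.37×0.0 + 0.21×0.0 + 0.08×11.2 + 0.04×10.3 = 1.3080
Highest R₀: strategy Q with 2.0800.

2.08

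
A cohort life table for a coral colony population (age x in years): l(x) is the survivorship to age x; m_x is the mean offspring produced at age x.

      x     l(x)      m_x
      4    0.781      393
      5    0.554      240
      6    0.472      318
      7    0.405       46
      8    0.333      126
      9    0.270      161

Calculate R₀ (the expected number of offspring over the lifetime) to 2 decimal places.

694.05

R₀ = Σ l(x) m_x:
  age 4: 0.781 × 393 = 306.9330
  age 5: 0.554 × 240 = 132.9600
  age 6: 0.472 × 318 = 150.0960
  age 7: 0.405 × 46 = 18.6300
  age 8: 0.333 × 126 = 41.9580
  age 9: 0.270 × 161 = 43.4700
R₀ = 306.9330 + 132.9600 + 150.0960 + 18.6300 + 41.9580 + 43.4700 = 694.0470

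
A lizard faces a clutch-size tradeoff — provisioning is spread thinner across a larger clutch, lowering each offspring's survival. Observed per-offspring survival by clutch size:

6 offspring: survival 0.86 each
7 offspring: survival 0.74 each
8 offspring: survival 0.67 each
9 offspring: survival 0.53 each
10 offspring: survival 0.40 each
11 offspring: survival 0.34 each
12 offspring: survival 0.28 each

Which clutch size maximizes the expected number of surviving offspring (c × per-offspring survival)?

Expected surviving offspring = c × s(c):
  c=6: 6 × 0.86 = 5.160
  c=7: 7 × 0.74 = 5.180
  c=8: 8 × 0.67 = 5.360
  c=9: 9 × 0.53 = 4.770
  c=10: 10 × 0.40 = 4.000
  c=11: 11 × 0.34 = 3.740
  c=12: 12 × 0.28 = 3.360
Maximum at c = 8 (5.360 surviving offspring).

8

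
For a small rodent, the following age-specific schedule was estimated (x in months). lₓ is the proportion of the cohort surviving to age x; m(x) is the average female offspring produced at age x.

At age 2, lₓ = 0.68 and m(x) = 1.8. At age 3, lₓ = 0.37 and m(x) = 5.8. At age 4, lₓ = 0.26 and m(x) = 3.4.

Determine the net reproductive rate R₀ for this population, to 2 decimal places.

R₀ = Σ lₓ m(x):
  age 2: 0.68 × 1.8 = 1.2240
  age 3: 0.37 × 5.8 = 2.1460
  age 4: 0.26 × 3.4 = 0.8840
R₀ = 1.2240 + 2.1460 + 0.8840 = 4.2540

4.25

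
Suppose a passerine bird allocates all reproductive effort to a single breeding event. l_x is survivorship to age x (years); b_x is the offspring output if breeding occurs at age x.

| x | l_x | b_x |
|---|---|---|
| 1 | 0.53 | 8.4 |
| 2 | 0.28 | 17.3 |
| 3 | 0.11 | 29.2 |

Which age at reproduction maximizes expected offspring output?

Expected offspring if breeding at age x = l_x × b_x:
  age 1: 0.53 × 8.4 = 4.452
  age 2: 0.28 × 17.3 = 4.844
  age 3: 0.11 × 29.2 = 3.212
Maximum at age 2 (4.844).

2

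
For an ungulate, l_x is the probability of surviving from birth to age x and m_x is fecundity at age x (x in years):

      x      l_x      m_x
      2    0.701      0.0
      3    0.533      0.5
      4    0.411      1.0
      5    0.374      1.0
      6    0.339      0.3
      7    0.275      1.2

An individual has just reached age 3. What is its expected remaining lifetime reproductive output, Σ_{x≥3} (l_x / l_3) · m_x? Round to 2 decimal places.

2.78

l_3 = 0.533. Conditional survival from age 3 to x is l_x / l_3.
  x=3: (0.533/0.533) × 0.5 = 0.5000
  x=4: (0.411/0.533) × 1.0 = 0.7711
  x=5: (0.374/0.533) × 1.0 = 0.7017
  x=6: (0.339/0.533) × 0.3 = 0.1908
  x=7: (0.275/0.533) × 1.2 = 0.6191
Sum = 0.5000 + 0.7711 + 0.7017 + 0.1908 + 0.6191 = 2.7827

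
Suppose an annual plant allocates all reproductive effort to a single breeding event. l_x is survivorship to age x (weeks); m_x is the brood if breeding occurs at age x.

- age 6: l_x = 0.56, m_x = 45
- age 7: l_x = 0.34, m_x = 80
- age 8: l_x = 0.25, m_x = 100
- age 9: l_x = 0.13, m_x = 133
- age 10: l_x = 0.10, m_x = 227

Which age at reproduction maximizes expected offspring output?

7

Expected offspring if breeding at age x = l_x × m_x:
  age 6: 0.56 × 45 = 25.200
  age 7: 0.34 × 80 = 27.200
  age 8: 0.25 × 100 = 25.000
  age 9: 0.13 × 133 = 17.290
  age 10: 0.10 × 227 = 22.700
Maximum at age 7 (27.200).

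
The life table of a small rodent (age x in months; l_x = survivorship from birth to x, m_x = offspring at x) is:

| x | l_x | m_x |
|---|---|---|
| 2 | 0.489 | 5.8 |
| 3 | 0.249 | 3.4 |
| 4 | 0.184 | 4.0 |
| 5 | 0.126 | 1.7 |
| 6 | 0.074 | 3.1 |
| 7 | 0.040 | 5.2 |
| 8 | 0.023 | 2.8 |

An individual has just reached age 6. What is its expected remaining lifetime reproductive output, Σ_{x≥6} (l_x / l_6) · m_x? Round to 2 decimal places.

6.78

l_6 = 0.074. Conditional survival from age 6 to x is l_x / l_6.
  x=6: (0.074/0.074) × 3.1 = 3.1000
  x=7: (0.040/0.074) × 5.2 = 2.8108
  x=8: (0.023/0.074) × 2.8 = 0.8703
Sum = 3.1000 + 2.8108 + 0.8703 = 6.7811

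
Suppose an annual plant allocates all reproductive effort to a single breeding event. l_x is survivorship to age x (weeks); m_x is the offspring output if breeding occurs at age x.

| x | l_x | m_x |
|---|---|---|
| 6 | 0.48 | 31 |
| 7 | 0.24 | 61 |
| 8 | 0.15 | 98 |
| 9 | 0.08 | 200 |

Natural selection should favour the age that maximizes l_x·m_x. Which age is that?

9

Expected offspring if breeding at age x = l_x × m_x:
  age 6: 0.48 × 31 = 14.880
  age 7: 0.24 × 61 = 14.640
  age 8: 0.15 × 98 = 14.700
  age 9: 0.08 × 200 = 16.000
Maximum at age 9 (16.000).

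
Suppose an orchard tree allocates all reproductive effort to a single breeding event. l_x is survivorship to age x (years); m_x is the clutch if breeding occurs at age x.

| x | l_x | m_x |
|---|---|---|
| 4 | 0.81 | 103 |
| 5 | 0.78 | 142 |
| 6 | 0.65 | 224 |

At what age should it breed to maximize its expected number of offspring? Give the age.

Expected offspring if breeding at age x = l_x × m_x:
  age 4: 0.81 × 103 = 83.430
  age 5: 0.78 × 142 = 110.760
  age 6: 0.65 × 224 = 145.600
Maximum at age 6 (145.600).

6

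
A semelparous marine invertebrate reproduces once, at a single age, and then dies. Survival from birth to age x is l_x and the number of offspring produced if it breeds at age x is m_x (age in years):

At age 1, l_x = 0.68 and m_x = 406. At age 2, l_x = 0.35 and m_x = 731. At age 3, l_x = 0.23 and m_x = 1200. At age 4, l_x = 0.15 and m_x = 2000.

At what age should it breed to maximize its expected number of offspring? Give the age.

Expected offspring if breeding at age x = l_x × m_x:
  age 1: 0.68 × 406 = 276.080
  age 2: 0.35 × 731 = 255.850
  age 3: 0.23 × 1200 = 276.000
  age 4: 0.15 × 2000 = 300.000
Maximum at age 4 (300.000).

4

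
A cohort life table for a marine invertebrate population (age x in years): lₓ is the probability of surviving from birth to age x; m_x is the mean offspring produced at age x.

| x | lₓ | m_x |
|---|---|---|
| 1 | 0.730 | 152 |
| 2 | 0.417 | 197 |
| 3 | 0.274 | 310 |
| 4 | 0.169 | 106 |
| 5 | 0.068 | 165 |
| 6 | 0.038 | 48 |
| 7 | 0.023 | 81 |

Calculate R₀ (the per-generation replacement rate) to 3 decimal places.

310.870

R₀ = Σ lₓ m_x:
  age 1: 0.730 × 152 = 110.9600
  age 2: 0.417 × 197 = 82.1490
  age 3: 0.274 × 310 = 84.9400
  age 4: 0.169 × 106 = 17.9140
  age 5: 0.068 × 165 = 11.2200
  age 6: 0.038 × 48 = 1.8240
  age 7: 0.023 × 81 = 1.8630
R₀ = 110.9600 + 82.1490 + 84.9400 + 17.9140 + 11.2200 + 1.8240 + 1.8630 = 310.8700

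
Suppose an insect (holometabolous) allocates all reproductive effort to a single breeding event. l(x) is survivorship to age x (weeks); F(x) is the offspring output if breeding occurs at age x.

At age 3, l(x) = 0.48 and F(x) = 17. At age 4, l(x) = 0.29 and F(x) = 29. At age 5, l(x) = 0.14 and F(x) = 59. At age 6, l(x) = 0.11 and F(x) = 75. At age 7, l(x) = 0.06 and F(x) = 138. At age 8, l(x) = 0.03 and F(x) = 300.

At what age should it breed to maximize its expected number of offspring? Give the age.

8

Expected offspring if breeding at age x = l(x) × F(x):
  age 3: 0.48 × 17 = 8.160
  age 4: 0.29 × 29 = 8.410
  age 5: 0.14 × 59 = 8.260
  age 6: 0.11 × 75 = 8.250
  age 7: 0.06 × 138 = 8.280
  age 8: 0.03 × 300 = 9.000
Maximum at age 8 (9.000).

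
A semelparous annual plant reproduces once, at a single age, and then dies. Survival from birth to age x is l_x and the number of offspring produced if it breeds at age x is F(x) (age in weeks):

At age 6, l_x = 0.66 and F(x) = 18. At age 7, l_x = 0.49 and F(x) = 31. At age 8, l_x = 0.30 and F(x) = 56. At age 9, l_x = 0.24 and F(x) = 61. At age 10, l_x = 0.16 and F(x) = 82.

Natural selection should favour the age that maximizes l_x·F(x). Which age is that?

Expected offspring if breeding at age x = l_x × F(x):
  age 6: 0.66 × 18 = 11.880
  age 7: 0.49 × 31 = 15.190
  age 8: 0.30 × 56 = 16.800
  age 9: 0.24 × 61 = 14.640
  age 10: 0.16 × 82 = 13.120
Maximum at age 8 (16.800).

8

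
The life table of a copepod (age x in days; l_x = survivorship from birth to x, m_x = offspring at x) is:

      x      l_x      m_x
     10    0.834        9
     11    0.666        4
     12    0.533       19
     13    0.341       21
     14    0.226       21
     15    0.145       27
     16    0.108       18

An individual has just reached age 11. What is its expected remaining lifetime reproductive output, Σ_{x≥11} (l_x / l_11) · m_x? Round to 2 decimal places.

l_11 = 0.666. Conditional survival from age 11 to x is l_x / l_11.
  x=11: (0.666/0.666) × 4 = 4.0000
  x=12: (0.533/0.666) × 19 = 15.2057
  x=13: (0.341/0.666) × 21 = 10.7523
  x=14: (0.226/0.666) × 21 = 7.1261
  x=15: (0.145/0.666) × 27 = 5.8784
  x=16: (0.108/0.666) × 18 = 2.9189
Sum = 4.0000 + 15.2057 + 10.7523 + 7.1261 + 5.8784 + 2.9189 = 45.8814

45.88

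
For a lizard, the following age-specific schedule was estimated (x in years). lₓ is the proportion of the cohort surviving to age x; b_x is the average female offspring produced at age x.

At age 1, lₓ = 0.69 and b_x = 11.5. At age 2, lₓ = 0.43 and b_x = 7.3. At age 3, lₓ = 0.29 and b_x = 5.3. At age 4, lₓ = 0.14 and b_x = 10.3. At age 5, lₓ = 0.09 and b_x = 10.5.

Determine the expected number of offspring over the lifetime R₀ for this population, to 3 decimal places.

14.998

R₀ = Σ lₓ b_x:
  age 1: 0.69 × 11.5 = 7.9350
  age 2: 0.43 × 7.3 = 3.1390
  age 3: 0.29 × 5.3 = 1.5370
  age 4: 0.14 × 10.3 = 1.4420
  age 5: 0.09 × 10.5 = 0.9450
R₀ = 7.9350 + 3.1390 + 1.5370 + 1.4420 + 0.9450 = 14.9980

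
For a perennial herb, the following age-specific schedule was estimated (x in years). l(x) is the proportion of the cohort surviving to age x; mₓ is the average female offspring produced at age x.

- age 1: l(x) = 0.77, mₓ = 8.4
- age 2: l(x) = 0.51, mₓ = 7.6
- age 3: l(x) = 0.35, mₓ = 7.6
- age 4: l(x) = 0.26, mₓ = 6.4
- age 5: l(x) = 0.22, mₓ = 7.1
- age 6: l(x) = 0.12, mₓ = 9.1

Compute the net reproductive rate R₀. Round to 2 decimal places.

R₀ = Σ l(x) mₓ:
  age 1: 0.77 × 8.4 = 6.4680
  age 2: 0.51 × 7.6 = 3.8760
  age 3: 0.35 × 7.6 = 2.6600
  age 4: 0.26 × 6.4 = 1.6640
  age 5: 0.22 × 7.1 = 1.5620
  age 6: 0.12 × 9.1 = 1.0920
R₀ = 6.4680 + 3.8760 + 2.6600 + 1.6640 + 1.5620 + 1.0920 = 17.3220

17.32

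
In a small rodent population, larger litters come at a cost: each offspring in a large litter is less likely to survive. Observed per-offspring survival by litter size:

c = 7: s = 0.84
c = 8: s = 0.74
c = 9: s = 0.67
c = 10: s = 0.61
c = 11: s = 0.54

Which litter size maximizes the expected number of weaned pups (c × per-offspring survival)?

10

Expected weaned pups = c × s(c):
  c=7: 7 × 0.84 = 5.880
  c=8: 8 × 0.74 = 5.920
  c=9: 9 × 0.67 = 6.030
  c=10: 10 × 0.61 = 6.100
  c=11: 11 × 0.54 = 5.940
Maximum at c = 10 (6.100 weaned pups).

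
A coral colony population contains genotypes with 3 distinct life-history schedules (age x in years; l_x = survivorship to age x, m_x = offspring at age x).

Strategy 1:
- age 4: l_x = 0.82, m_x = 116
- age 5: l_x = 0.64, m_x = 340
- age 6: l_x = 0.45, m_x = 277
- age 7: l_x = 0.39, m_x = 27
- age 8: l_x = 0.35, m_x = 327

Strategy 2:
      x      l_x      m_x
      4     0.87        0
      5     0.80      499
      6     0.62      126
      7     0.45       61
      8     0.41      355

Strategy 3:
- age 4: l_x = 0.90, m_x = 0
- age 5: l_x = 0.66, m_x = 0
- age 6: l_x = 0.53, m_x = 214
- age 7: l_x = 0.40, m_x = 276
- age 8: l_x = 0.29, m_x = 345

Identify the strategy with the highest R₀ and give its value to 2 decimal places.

Strategy 1: R₀ = 0.82×116 + 0.64×340 + 0.45×277 + 0.39×27 + 0.35×327 = 562.3500
Strategy 2: R₀ = 0.87×0 + 0.80×499 + 0.62×126 + 0.45×61 + 0.41×355 = 650.3200
Strategy 3: R₀ = 0.90×0 + 0.66×0 + 0.53×214 + 0.40×276 + 0.29×345 = 323.8700
Highest R₀: strategy 2 with 650.3200.

650.32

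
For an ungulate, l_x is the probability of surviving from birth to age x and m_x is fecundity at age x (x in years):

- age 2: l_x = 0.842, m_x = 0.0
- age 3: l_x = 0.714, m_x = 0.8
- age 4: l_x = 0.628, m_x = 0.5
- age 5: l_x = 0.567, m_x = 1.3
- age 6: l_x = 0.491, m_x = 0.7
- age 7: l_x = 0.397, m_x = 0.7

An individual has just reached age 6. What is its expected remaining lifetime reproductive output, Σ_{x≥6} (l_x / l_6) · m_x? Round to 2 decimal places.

1.27

l_6 = 0.491. Conditional survival from age 6 to x is l_x / l_6.
  x=6: (0.491/0.491) × 0.7 = 0.7000
  x=7: (0.397/0.491) × 0.7 = 0.5660
Sum = 0.7000 + 0.5660 = 1.2660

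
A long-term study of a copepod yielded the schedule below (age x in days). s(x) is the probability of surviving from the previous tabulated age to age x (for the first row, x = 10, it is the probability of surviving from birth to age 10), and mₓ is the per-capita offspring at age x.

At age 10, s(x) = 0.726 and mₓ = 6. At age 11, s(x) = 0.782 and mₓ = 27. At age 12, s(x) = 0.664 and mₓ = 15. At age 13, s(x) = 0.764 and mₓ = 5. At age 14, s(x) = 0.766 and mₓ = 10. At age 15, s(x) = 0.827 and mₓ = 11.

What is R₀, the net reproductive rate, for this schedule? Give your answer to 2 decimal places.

Survivorship from birth: l_x = s_10·s_11·…·s_x.
  l_10 = 0.72600
  l_11 = 0.56773
  l_12 = 0.37697
  l_13 = 0.28801
  l_14 = 0.22061
  l_15 = 0.18245
R₀ = Σ l_x mₓ:
  age 10: 0.72600 × 6 = 4.3560
  age 11: 0.56773 × 27 = 15.3287
  age 12: 0.37697 × 15 = 5.6546
  age 13: 0.28801 × 5 = 1.4400
  age 14: 0.22061 × 10 = 2.2061
  age 15: 0.18245 × 11 = 2.0069
R₀ = 4.3560 + 15.3287 + 5.6546 + 1.4400 + 2.2061 + 2.0069 = 30.9924

30.99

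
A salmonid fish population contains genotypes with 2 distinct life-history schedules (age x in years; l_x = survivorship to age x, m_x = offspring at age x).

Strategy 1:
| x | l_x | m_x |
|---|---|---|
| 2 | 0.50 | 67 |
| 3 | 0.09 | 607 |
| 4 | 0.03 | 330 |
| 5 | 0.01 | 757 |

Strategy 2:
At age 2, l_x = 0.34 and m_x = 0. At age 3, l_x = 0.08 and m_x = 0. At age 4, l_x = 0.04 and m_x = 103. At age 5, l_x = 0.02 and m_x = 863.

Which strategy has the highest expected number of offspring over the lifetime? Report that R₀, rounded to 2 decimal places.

Strategy 1: R₀ = 0.50×67 + 0.09×607 + 0.03×330 + 0.01×757 = 105.6000
Strategy 2: R₀ = 0.34×0 + 0.08×0 + 0.04×103 + 0.02×863 = 21.3800
Highest R₀: strategy 1 with 105.6000.

105.60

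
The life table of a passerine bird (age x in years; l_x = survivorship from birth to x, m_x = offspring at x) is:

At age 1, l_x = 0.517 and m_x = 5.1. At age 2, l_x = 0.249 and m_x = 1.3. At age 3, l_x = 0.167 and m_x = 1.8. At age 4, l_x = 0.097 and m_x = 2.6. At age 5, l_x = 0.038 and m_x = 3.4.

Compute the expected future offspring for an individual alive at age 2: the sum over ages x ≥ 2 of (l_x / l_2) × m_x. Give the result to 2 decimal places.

4.04

l_2 = 0.249. Conditional survival from age 2 to x is l_x / l_2.
  x=2: (0.249/0.249) × 1.3 = 1.3000
  x=3: (0.167/0.249) × 1.8 = 1.2072
  x=4: (0.097/0.249) × 2.6 = 1.0129
  x=5: (0.038/0.249) × 3.4 = 0.5189
Sum = 1.3000 + 1.2072 + 1.0129 + 0.5189 = 4.0390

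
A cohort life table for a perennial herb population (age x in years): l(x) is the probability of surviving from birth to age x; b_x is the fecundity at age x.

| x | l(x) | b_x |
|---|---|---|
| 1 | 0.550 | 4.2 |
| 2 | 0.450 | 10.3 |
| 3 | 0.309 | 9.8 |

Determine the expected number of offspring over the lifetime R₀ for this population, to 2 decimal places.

R₀ = Σ l(x) b_x:
  age 1: 0.550 × 4.2 = 2.3100
  age 2: 0.450 × 10.3 = 4.6350
  age 3: 0.309 × 9.8 = 3.0282
R₀ = 2.3100 + 4.6350 + 3.0282 = 9.9732

9.97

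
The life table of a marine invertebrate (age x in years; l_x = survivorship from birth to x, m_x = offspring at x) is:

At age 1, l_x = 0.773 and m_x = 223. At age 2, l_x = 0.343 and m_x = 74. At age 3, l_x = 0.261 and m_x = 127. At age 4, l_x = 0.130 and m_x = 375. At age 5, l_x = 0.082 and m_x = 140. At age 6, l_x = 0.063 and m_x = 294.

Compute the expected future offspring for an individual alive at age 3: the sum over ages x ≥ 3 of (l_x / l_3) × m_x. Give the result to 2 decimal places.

428.73

l_3 = 0.261. Conditional survival from age 3 to x is l_x / l_3.
  x=3: (0.261/0.261) × 127 = 127.0000
  x=4: (0.130/0.261) × 375 = 186.7816
  x=5: (0.082/0.261) × 140 = 43.9847
  x=6: (0.063/0.261) × 294 = 70.9655
Sum = 127.0000 + 186.7816 + 43.9847 + 70.9655 = 428.7318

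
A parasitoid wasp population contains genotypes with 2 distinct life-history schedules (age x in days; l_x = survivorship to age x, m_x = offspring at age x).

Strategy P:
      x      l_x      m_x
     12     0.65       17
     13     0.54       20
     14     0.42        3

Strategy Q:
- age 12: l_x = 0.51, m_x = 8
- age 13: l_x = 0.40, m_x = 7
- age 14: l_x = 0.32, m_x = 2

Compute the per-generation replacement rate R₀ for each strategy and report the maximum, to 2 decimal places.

Strategy P: R₀ = 0.65×17 + 0.54×20 + 0.42×3 = 23.1100
Strategy Q: R₀ = 0.51×8 + 0.40×7 + 0.32×2 = 7.5200
Highest R₀: strategy P with 23.1100.

23.11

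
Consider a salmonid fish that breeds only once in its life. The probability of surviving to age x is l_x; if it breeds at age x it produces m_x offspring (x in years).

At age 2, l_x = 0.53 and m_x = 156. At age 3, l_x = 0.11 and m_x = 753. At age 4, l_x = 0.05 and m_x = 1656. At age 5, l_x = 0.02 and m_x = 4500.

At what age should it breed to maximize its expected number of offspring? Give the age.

Expected offspring if breeding at age x = l_x × m_x:
  age 2: 0.53 × 156 = 82.680
  age 3: 0.11 × 753 = 82.830
  age 4: 0.05 × 1656 = 82.800
  age 5: 0.02 × 4500 = 90.000
Maximum at age 5 (90.000).

5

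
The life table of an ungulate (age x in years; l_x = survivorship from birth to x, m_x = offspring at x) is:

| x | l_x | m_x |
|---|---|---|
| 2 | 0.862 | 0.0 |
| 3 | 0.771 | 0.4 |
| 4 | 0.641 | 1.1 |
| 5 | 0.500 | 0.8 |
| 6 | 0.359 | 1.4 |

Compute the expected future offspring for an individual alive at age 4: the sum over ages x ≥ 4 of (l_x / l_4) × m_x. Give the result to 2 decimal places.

l_4 = 0.641. Conditional survival from age 4 to x is l_x / l_4.
  x=4: (0.641/0.641) × 1.1 = 1.1000
  x=5: (0.500/0.641) × 0.8 = 0.6240
  x=6: (0.359/0.641) × 1.4 = 0.7841
Sum = 1.1000 + 0.6240 + 0.7841 = 2.5081

2.51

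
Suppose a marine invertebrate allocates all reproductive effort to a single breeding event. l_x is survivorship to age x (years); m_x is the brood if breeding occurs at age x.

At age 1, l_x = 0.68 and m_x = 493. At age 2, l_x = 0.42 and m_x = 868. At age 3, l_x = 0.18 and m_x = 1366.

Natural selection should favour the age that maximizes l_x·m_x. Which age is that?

Expected offspring if breeding at age x = l_x × m_x:
  age 1: 0.68 × 493 = 335.240
  age 2: 0.42 × 868 = 364.560
  age 3: 0.18 × 1366 = 245.880
Maximum at age 2 (364.560).

2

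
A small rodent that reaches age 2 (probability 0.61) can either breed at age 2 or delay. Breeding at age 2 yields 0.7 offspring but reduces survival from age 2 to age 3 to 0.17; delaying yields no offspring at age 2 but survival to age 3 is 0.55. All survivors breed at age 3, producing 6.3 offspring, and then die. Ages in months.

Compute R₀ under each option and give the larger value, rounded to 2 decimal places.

2.11

breed at age 2: R₀ = 0.61 × (0.7 + 0.17 × 6.3) = 0.61 × 1.7710 = 1.0803
delay to age 3: R₀ = 0.61 × (0.55 × 6.3) = 0.61 × 3.4650 = 2.1137
Higher: delay to age 3 (2.1137).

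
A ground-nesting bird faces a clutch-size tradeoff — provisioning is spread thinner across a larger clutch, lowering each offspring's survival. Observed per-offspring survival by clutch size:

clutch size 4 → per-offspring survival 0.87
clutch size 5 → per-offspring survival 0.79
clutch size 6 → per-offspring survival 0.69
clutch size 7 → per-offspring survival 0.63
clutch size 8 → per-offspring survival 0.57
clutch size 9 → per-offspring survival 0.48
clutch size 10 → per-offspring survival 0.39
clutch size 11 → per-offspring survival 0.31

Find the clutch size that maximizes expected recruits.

Expected recruits = c × s(c):
  c=4: 4 × 0.87 = 3.480
  c=5: 5 × 0.79 = 3.950
  c=6: 6 × 0.69 = 4.140
  c=7: 7 × 0.63 = 4.410
  c=8: 8 × 0.57 = 4.560
  c=9: 9 × 0.48 = 4.320
  c=10: 10 × 0.39 = 3.900
  c=11: 11 × 0.31 = 3.410
Maximum at c = 8 (4.560 recruits).

8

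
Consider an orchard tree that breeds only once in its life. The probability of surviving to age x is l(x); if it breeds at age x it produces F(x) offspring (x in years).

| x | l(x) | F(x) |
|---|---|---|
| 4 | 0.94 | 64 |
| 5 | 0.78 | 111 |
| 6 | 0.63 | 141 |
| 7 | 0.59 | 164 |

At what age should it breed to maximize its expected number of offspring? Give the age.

7

Expected offspring if breeding at age x = l(x) × F(x):
  age 4: 0.94 × 64 = 60.160
  age 5: 0.78 × 111 = 86.580
  age 6: 0.63 × 141 = 88.830
  age 7: 0.59 × 164 = 96.760
Maximum at age 7 (96.760).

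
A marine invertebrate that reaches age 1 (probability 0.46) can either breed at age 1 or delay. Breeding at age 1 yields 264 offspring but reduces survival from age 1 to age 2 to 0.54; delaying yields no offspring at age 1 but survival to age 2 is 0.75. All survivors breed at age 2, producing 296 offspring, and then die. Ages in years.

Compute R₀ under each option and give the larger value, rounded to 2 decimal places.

breed at age 1: R₀ = 0.46 × (264 + 0.54 × 296) = 0.46 × 423.8400 = 194.9664
delay to age 2: R₀ = 0.46 × (0.75 × 296) = 0.46 × 222.0000 = 102.1200
Higher: breed at age 1 (194.9664).

194.97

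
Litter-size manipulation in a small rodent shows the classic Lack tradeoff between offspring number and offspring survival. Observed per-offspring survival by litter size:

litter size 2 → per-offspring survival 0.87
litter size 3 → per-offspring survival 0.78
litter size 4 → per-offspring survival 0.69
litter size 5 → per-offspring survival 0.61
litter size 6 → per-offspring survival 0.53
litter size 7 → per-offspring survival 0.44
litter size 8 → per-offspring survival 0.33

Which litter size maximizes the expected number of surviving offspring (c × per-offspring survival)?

Expected surviving offspring = c × s(c):
  c=2: 2 × 0.87 = 1.740
  c=3: 3 × 0.78 = 2.340
  c=4: 4 × 0.69 = 2.760
  c=5: 5 × 0.61 = 3.050
  c=6: 6 × 0.53 = 3.180
  c=7: 7 × 0.44 = 3.080
  c=8: 8 × 0.33 = 2.640
Maximum at c = 6 (3.180 surviving offspring).

6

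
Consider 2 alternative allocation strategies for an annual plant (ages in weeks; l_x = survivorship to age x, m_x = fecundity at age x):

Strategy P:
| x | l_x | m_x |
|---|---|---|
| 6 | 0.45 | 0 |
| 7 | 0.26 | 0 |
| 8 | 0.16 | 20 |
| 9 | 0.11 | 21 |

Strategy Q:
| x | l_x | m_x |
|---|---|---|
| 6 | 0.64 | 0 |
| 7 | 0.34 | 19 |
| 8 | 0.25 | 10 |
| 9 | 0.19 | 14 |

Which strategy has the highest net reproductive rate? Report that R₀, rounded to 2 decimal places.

Strategy P: R₀ = 0.45×0 + 0.26×0 + 0.16×20 + 0.11×21 = 5.5100
Strategy Q: R₀ = 0.64×0 + 0.34×19 + 0.25×10 + 0.19×14 = 11.6200
Highest R₀: strategy Q with 11.6200.

11.62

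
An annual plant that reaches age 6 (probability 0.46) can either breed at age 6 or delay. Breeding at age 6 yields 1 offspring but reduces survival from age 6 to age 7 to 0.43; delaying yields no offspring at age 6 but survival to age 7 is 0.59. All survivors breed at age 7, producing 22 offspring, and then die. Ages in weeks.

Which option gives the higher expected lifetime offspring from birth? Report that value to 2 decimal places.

5.97

breed at age 6: R₀ = 0.46 × (1 + 0.43 × 22) = 0.46 × 10.4600 = 4.8116
delay to age 7: R₀ = 0.46 × (0.59 × 22) = 0.46 × 12.9800 = 5.9708
Higher: delay to age 7 (5.9708).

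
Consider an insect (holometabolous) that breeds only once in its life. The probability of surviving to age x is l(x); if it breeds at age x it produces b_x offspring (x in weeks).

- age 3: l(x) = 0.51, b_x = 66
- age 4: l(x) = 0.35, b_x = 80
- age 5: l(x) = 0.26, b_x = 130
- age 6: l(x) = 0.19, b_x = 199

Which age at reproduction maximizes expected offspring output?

6

Expected offspring if breeding at age x = l(x) × b_x:
  age 3: 0.51 × 66 = 33.660
  age 4: 0.35 × 80 = 28.000
  age 5: 0.26 × 130 = 33.800
  age 6: 0.19 × 199 = 37.810
Maximum at age 6 (37.810).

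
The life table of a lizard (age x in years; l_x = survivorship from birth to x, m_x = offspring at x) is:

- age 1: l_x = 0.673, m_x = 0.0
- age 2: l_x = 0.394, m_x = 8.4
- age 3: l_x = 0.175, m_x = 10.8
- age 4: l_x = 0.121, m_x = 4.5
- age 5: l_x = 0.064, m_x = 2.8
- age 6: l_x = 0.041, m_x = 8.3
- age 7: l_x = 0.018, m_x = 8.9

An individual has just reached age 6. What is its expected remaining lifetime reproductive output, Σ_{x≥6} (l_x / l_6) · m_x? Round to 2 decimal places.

12.21

l_6 = 0.041. Conditional survival from age 6 to x is l_x / l_6.
  x=6: (0.041/0.041) × 8.3 = 8.3000
  x=7: (0.018/0.041) × 8.9 = 3.9073
Sum = 8.3000 + 3.9073 = 12.2073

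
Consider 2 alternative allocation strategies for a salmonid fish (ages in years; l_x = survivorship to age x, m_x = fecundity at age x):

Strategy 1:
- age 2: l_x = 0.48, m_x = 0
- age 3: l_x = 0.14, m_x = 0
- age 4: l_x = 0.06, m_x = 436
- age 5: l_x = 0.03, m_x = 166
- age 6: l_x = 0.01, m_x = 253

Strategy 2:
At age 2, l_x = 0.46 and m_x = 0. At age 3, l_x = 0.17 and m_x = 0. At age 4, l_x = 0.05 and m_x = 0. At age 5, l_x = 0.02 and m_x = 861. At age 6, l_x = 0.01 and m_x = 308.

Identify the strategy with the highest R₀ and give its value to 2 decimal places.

33.67

Strategy 1: R₀ = 0.48×0 + 0.14×0 + 0.06×436 + 0.03×166 + 0.01×253 = 33.6700
Strategy 2: R₀ = 0.46×0 + 0.17×0 + 0.05×0 + 0.02×861 + 0.01×308 = 20.3000
Highest R₀: strategy 1 with 33.6700.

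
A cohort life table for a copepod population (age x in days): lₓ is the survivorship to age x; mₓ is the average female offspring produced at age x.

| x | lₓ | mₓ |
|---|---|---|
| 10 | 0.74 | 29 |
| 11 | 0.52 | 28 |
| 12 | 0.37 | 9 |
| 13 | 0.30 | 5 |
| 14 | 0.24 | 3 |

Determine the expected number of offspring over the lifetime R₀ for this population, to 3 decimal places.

R₀ = Σ lₓ mₓ:
  age 10: 0.74 × 29 = 21.4600
  age 11: 0.52 × 28 = 14.5600
  age 12: 0.37 × 9 = 3.3300
  age 13: 0.30 × 5 = 1.5000
  age 14: 0.24 × 3 = 0.7200
R₀ = 21.4600 + 14.5600 + 3.3300 + 1.5000 + 0.7200 = 41.5700

41.570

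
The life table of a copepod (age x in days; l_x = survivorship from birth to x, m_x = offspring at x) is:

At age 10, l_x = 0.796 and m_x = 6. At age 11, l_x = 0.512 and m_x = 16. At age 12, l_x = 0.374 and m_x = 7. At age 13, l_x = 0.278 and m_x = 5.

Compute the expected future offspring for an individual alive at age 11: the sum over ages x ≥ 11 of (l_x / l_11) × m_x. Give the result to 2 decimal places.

l_11 = 0.512. Conditional survival from age 11 to x is l_x / l_11.
  x=11: (0.512/0.512) × 16 = 16.0000
  x=12: (0.374/0.512) × 7 = 5.1133
  x=13: (0.278/0.512) × 5 = 2.7148
Sum = 16.0000 + 5.1133 + 2.7148 = 23.8281

23.83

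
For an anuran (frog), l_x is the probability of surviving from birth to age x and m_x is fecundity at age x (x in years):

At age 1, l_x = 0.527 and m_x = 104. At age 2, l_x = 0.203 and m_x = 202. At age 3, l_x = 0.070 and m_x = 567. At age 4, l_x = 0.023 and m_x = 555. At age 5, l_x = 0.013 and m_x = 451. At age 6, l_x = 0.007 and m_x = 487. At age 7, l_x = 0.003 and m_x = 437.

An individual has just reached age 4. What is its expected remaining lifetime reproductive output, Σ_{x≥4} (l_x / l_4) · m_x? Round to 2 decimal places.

1015.13

l_4 = 0.023. Conditional survival from age 4 to x is l_x / l_4.
  x=4: (0.023/0.023) × 555 = 555.0000
  x=5: (0.013/0.023) × 451 = 254.9130
  x=6: (0.007/0.023) × 487 = 148.2174
  x=7: (0.003/0.023) × 437 = 57.0000
Sum = 555.0000 + 254.9130 + 148.2174 + 57.0000 = 1015.1304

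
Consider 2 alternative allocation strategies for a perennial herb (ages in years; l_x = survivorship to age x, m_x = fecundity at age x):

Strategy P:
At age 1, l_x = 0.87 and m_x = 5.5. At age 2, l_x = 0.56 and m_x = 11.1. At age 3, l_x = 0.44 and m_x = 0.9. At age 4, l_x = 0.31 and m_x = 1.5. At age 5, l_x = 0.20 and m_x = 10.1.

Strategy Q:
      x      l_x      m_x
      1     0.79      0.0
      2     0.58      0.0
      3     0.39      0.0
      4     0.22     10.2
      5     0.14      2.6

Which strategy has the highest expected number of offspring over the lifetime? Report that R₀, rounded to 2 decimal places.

13.88

Strategy P: R₀ = 0.87×5.5 + 0.56×11.1 + 0.44×0.9 + 0.31×1.5 + 0.20×10.1 = 13.8820
Strategy Q: R₀ = 0.79×0.0 + 0.58×0.0 + 0.39×0.0 + 0.22×10.2 + 0.14×2.6 = 2.6080
Highest R₀: strategy P with 13.8820.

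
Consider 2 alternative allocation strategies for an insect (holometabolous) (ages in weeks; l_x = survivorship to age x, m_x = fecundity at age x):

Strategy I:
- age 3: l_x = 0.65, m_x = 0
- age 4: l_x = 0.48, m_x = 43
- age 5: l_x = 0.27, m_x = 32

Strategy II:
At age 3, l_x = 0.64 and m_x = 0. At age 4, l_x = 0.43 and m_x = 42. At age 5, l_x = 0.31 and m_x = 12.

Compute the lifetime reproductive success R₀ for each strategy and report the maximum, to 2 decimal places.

29.28

Strategy I: R₀ = 0.65×0 + 0.48×43 + 0.27×32 = 29.2800
Strategy II: R₀ = 0.64×0 + 0.43×42 + 0.31×12 = 21.7800
Highest R₀: strategy I with 29.2800.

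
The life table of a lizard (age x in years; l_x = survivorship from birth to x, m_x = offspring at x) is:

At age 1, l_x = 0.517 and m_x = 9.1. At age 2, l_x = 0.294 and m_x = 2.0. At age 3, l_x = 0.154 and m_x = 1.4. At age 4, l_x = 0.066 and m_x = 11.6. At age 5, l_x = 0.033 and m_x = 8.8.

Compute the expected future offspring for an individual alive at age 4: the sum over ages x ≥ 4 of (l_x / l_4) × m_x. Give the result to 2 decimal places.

16.00

l_4 = 0.066. Conditional survival from age 4 to x is l_x / l_4.
  x=4: (0.066/0.066) × 11.6 = 11.6000
  x=5: (0.033/0.066) × 8.8 = 4.4000
Sum = 11.6000 + 4.4000 = 16.0000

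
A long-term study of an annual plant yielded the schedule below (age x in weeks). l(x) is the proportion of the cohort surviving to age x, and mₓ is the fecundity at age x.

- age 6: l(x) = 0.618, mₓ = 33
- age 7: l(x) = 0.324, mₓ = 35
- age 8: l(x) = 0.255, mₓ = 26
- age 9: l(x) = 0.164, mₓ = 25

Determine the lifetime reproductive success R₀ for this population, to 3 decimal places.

R₀ = Σ l(x) mₓ:
  age 6: 0.618 × 33 = 20.3940
  age 7: 0.324 × 35 = 11.3400
  age 8: 0.255 × 26 = 6.6300
  age 9: 0.164 × 25 = 4.1000
R₀ = 20.3940 + 11.3400 + 6.6300 + 4.1000 = 42.4640

42.464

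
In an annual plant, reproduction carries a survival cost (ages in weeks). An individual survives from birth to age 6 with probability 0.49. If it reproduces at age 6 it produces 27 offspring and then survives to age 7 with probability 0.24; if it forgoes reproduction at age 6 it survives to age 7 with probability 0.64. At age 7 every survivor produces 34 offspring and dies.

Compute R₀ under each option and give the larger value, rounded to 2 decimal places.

17.23

breed at age 6: R₀ = 0.49 × (27 + 0.24 × 34) = 0.49 × 35.1600 = 17.2284
delay to age 7: R₀ = 0.49 × (0.64 × 34) = 0.49 × 21.7600 = 10.6624
Higher: breed at age 6 (17.2284).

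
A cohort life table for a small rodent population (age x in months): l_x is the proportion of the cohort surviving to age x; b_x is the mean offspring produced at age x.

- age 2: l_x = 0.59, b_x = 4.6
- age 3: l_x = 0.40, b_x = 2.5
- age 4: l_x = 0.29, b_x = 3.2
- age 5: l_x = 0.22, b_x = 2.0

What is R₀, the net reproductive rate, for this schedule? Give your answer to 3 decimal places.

R₀ = Σ l_x b_x:
  age 2: 0.59 × 4.6 = 2.7140
  age 3: 0.40 × 2.5 = 1.0000
  age 4: 0.29 × 3.2 = 0.9280
  age 5: 0.22 × 2.0 = 0.4400
R₀ = 2.7140 + 1.0000 + 0.9280 + 0.4400 = 5.0820

5.082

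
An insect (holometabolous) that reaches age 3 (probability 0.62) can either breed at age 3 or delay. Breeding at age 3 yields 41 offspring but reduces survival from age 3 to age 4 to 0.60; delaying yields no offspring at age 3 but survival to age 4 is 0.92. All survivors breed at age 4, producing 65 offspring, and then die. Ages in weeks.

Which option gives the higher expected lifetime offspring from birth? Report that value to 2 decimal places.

49.60

breed at age 3: R₀ = 0.62 × (41 + 0.60 × 65) = 0.62 × 80.0000 = 49.6000
delay to age 4: R₀ = 0.62 × (0.92 × 65) = 0.62 × 59.8000 = 37.0760
Higher: breed at age 3 (49.6000).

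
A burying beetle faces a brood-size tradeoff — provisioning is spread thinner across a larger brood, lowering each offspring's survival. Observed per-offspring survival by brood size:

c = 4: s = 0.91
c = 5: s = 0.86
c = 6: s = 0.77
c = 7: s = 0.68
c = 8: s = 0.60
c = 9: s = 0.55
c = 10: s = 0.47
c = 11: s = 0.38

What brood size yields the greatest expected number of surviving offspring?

Expected surviving offspring = c × s(c):
  c=4: 4 × 0.91 = 3.640
  c=5: 5 × 0.86 = 4.300
  c=6: 6 × 0.77 = 4.620
  c=7: 7 × 0.68 = 4.760
  c=8: 8 × 0.60 = 4.800
  c=9: 9 × 0.55 = 4.950
  c=10: 10 × 0.47 = 4.700
  c=11: 11 × 0.38 = 4.180
Maximum at c = 9 (4.950 surviving offspring).

9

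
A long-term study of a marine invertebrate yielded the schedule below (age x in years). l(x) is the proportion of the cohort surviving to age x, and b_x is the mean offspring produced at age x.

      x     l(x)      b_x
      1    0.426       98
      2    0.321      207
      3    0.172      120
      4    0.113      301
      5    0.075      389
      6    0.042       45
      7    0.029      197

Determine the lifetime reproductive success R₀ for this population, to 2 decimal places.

199.63

R₀ = Σ l(x) b_x:
  age 1: 0.426 × 98 = 41.7480
  age 2: 0.321 × 207 = 66.4470
  age 3: 0.172 × 120 = 20.6400
  age 4: 0.113 × 301 = 34.0130
  age 5: 0.075 × 389 = 29.1750
  age 6: 0.042 × 45 = 1.8900
  age 7: 0.029 × 197 = 5.7130
R₀ = 41.7480 + 66.4470 + 20.6400 + 34.0130 + 29.1750 + 1.8900 + 5.7130 = 199.6260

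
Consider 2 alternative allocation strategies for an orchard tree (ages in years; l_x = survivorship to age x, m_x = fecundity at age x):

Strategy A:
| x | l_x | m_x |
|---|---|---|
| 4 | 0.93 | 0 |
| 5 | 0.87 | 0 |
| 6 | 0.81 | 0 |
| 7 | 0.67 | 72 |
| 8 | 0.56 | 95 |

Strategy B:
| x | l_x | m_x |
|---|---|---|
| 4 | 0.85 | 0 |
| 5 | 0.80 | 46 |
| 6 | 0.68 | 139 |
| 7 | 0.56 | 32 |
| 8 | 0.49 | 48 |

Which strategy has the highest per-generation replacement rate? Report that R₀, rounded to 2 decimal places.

Strategy A: R₀ = 0.93×0 + 0.87×0 + 0.81×0 + 0.67×72 + 0.56×95 = 101.4400
Strategy B: R₀ = 0.85×0 + 0.80×46 + 0.68×139 + 0.56×32 + 0.49×48 = 172.7600
Highest R₀: strategy B with 172.7600.

172.76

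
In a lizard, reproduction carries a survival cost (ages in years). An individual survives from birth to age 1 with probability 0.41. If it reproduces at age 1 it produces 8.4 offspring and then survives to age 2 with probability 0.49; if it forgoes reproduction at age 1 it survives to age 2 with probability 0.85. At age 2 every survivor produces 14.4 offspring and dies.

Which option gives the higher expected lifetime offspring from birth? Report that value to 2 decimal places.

breed at age 1: R₀ = 0.41 × (8.4 + 0.49 × 14.4) = 0.41 × 15.4560 = 6.3370
delay to age 2: R₀ = 0.41 × (0.85 × 14.4) = 0.41 × 12.2400 = 5.0184
Higher: breed at age 1 (6.3370).

6.34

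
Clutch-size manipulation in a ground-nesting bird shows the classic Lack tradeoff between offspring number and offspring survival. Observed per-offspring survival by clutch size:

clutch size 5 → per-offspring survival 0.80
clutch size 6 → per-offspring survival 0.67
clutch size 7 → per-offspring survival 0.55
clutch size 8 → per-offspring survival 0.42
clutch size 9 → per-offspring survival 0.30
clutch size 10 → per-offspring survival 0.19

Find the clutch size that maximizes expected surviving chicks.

Expected surviving chicks = c × s(c):
  c=5: 5 × 0.80 = 4.000
  c=6: 6 × 0.67 = 4.020
  c=7: 7 × 0.55 = 3.850
  c=8: 8 × 0.42 = 3.360
  c=9: 9 × 0.30 = 2.700
  c=10: 10 × 0.19 = 1.900
Maximum at c = 6 (4.020 surviving chicks).

6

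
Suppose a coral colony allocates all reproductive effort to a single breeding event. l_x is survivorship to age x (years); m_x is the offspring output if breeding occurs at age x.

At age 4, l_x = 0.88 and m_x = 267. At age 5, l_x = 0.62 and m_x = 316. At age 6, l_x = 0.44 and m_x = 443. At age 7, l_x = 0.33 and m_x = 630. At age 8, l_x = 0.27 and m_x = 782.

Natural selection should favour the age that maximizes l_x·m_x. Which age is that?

4

Expected offspring if breeding at age x = l_x × m_x:
  age 4: 0.88 × 267 = 234.960
  age 5: 0.62 × 316 = 195.920
  age 6: 0.44 × 443 = 194.920
  age 7: 0.33 × 630 = 207.900
  age 8: 0.27 × 782 = 211.140
Maximum at age 4 (234.960).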